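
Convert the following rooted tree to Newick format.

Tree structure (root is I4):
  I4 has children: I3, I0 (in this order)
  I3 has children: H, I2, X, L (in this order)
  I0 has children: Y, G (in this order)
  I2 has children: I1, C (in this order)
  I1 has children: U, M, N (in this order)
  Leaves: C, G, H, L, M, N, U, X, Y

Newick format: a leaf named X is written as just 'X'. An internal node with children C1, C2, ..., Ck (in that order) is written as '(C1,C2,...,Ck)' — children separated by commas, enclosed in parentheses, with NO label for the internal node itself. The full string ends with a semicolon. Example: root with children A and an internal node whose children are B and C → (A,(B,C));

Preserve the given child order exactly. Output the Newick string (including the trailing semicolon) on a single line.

Answer: ((H,((U,M,N),C),X,L),(Y,G));

Derivation:
internal I4 with children ['I3', 'I0']
  internal I3 with children ['H', 'I2', 'X', 'L']
    leaf 'H' → 'H'
    internal I2 with children ['I1', 'C']
      internal I1 with children ['U', 'M', 'N']
        leaf 'U' → 'U'
        leaf 'M' → 'M'
        leaf 'N' → 'N'
      → '(U,M,N)'
      leaf 'C' → 'C'
    → '((U,M,N),C)'
    leaf 'X' → 'X'
    leaf 'L' → 'L'
  → '(H,((U,M,N),C),X,L)'
  internal I0 with children ['Y', 'G']
    leaf 'Y' → 'Y'
    leaf 'G' → 'G'
  → '(Y,G)'
→ '((H,((U,M,N),C),X,L),(Y,G))'
Final: ((H,((U,M,N),C),X,L),(Y,G));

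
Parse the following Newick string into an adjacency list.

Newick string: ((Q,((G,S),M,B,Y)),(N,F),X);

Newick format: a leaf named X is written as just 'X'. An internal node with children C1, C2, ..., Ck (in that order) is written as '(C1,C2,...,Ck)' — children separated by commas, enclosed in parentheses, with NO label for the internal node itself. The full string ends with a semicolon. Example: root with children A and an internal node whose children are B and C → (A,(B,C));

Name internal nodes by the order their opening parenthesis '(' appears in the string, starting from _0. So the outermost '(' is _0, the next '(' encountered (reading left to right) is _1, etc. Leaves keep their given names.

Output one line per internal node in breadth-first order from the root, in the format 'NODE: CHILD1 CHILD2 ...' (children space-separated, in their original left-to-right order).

Answer: _0: _1 _4 X
_1: Q _2
_4: N F
_2: _3 M B Y
_3: G S

Derivation:
Input: ((Q,((G,S),M,B,Y)),(N,F),X);
Scanning left-to-right, naming '(' by encounter order:
  pos 0: '(' -> open internal node _0 (depth 1)
  pos 1: '(' -> open internal node _1 (depth 2)
  pos 4: '(' -> open internal node _2 (depth 3)
  pos 5: '(' -> open internal node _3 (depth 4)
  pos 9: ')' -> close internal node _3 (now at depth 3)
  pos 16: ')' -> close internal node _2 (now at depth 2)
  pos 17: ')' -> close internal node _1 (now at depth 1)
  pos 19: '(' -> open internal node _4 (depth 2)
  pos 23: ')' -> close internal node _4 (now at depth 1)
  pos 26: ')' -> close internal node _0 (now at depth 0)
Total internal nodes: 5
BFS adjacency from root:
  _0: _1 _4 X
  _1: Q _2
  _4: N F
  _2: _3 M B Y
  _3: G S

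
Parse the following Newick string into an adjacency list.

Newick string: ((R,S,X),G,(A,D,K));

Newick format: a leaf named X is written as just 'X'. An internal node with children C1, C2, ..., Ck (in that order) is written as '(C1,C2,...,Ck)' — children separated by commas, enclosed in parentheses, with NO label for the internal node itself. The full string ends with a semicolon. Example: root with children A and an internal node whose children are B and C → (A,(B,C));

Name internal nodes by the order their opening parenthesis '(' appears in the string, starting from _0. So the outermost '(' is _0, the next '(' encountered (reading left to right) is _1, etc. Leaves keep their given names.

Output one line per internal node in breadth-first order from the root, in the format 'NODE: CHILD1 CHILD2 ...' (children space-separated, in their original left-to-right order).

Answer: _0: _1 G _2
_1: R S X
_2: A D K

Derivation:
Input: ((R,S,X),G,(A,D,K));
Scanning left-to-right, naming '(' by encounter order:
  pos 0: '(' -> open internal node _0 (depth 1)
  pos 1: '(' -> open internal node _1 (depth 2)
  pos 7: ')' -> close internal node _1 (now at depth 1)
  pos 11: '(' -> open internal node _2 (depth 2)
  pos 17: ')' -> close internal node _2 (now at depth 1)
  pos 18: ')' -> close internal node _0 (now at depth 0)
Total internal nodes: 3
BFS adjacency from root:
  _0: _1 G _2
  _1: R S X
  _2: A D K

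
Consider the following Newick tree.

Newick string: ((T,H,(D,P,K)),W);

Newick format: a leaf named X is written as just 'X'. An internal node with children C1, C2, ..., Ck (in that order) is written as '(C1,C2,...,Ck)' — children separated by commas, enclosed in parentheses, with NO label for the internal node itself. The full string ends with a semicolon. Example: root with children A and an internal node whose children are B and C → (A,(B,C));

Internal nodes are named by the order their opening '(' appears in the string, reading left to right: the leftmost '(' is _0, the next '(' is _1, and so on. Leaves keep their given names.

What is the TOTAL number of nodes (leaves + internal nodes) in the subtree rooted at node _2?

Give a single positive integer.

Answer: 4

Derivation:
Newick: ((T,H,(D,P,K)),W);
Locate _2: it is the '(' at position 6 (the 3rd '(' reading left to right).
Query: subtree rooted at _2
_2: subtree_size = 1 + 3
  D: subtree_size = 1 + 0
  P: subtree_size = 1 + 0
  K: subtree_size = 1 + 0
Total subtree size of _2: 4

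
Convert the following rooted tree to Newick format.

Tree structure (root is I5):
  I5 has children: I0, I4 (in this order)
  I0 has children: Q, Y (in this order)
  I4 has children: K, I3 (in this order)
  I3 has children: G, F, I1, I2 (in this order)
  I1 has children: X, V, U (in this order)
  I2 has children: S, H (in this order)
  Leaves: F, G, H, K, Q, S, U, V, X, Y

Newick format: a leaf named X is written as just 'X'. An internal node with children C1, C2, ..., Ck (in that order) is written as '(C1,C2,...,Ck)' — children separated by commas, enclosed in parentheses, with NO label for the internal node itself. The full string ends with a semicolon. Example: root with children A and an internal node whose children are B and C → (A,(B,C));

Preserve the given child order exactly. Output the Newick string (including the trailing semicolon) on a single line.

internal I5 with children ['I0', 'I4']
  internal I0 with children ['Q', 'Y']
    leaf 'Q' → 'Q'
    leaf 'Y' → 'Y'
  → '(Q,Y)'
  internal I4 with children ['K', 'I3']
    leaf 'K' → 'K'
    internal I3 with children ['G', 'F', 'I1', 'I2']
      leaf 'G' → 'G'
      leaf 'F' → 'F'
      internal I1 with children ['X', 'V', 'U']
        leaf 'X' → 'X'
        leaf 'V' → 'V'
        leaf 'U' → 'U'
      → '(X,V,U)'
      internal I2 with children ['S', 'H']
        leaf 'S' → 'S'
        leaf 'H' → 'H'
      → '(S,H)'
    → '(G,F,(X,V,U),(S,H))'
  → '(K,(G,F,(X,V,U),(S,H)))'
→ '((Q,Y),(K,(G,F,(X,V,U),(S,H))))'
Final: ((Q,Y),(K,(G,F,(X,V,U),(S,H))));

Answer: ((Q,Y),(K,(G,F,(X,V,U),(S,H))));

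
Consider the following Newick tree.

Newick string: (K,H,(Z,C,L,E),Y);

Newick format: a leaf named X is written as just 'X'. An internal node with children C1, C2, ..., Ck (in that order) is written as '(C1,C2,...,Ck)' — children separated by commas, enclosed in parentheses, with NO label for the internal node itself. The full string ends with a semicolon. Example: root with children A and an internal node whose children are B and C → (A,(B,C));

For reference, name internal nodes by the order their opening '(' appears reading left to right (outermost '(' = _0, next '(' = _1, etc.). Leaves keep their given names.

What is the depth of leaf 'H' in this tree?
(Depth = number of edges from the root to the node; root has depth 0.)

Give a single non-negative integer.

Newick: (K,H,(Z,C,L,E),Y);
Naming internals by '(' encounter order: outermost '(' = _0, next = _1, ...
Query node: H
Path from root: _0 -> H
Depth of H: 1 (number of edges from root)

Answer: 1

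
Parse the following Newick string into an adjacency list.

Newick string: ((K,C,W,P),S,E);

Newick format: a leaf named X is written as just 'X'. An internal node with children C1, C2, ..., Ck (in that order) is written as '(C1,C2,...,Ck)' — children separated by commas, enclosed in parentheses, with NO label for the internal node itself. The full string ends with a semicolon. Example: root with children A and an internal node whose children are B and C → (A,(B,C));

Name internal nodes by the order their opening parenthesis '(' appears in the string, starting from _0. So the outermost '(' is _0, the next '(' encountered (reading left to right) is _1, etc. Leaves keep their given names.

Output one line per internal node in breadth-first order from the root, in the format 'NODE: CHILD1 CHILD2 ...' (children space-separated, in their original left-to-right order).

Answer: _0: _1 S E
_1: K C W P

Derivation:
Input: ((K,C,W,P),S,E);
Scanning left-to-right, naming '(' by encounter order:
  pos 0: '(' -> open internal node _0 (depth 1)
  pos 1: '(' -> open internal node _1 (depth 2)
  pos 9: ')' -> close internal node _1 (now at depth 1)
  pos 14: ')' -> close internal node _0 (now at depth 0)
Total internal nodes: 2
BFS adjacency from root:
  _0: _1 S E
  _1: K C W P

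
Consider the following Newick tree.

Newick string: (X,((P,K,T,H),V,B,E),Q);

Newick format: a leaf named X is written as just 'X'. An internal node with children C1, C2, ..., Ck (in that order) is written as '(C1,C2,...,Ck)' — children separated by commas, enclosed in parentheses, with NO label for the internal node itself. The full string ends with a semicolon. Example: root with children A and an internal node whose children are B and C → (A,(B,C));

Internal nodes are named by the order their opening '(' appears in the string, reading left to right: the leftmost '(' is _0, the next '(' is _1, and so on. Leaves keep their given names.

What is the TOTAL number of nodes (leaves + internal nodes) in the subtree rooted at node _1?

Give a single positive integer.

Newick: (X,((P,K,T,H),V,B,E),Q);
Locate _1: it is the '(' at position 3 (the 2nd '(' reading left to right).
Query: subtree rooted at _1
_1: subtree_size = 1 + 8
  _2: subtree_size = 1 + 4
    P: subtree_size = 1 + 0
    K: subtree_size = 1 + 0
    T: subtree_size = 1 + 0
    H: subtree_size = 1 + 0
  V: subtree_size = 1 + 0
  B: subtree_size = 1 + 0
  E: subtree_size = 1 + 0
Total subtree size of _1: 9

Answer: 9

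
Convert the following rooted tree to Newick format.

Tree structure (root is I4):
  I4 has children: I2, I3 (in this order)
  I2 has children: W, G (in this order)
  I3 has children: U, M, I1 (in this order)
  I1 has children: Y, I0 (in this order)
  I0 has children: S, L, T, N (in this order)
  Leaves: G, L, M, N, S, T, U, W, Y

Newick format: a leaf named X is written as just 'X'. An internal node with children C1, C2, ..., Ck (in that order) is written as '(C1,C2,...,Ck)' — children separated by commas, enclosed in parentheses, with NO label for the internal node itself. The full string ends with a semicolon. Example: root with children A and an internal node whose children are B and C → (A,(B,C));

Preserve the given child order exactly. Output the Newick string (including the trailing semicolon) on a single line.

Answer: ((W,G),(U,M,(Y,(S,L,T,N))));

Derivation:
internal I4 with children ['I2', 'I3']
  internal I2 with children ['W', 'G']
    leaf 'W' → 'W'
    leaf 'G' → 'G'
  → '(W,G)'
  internal I3 with children ['U', 'M', 'I1']
    leaf 'U' → 'U'
    leaf 'M' → 'M'
    internal I1 with children ['Y', 'I0']
      leaf 'Y' → 'Y'
      internal I0 with children ['S', 'L', 'T', 'N']
        leaf 'S' → 'S'
        leaf 'L' → 'L'
        leaf 'T' → 'T'
        leaf 'N' → 'N'
      → '(S,L,T,N)'
    → '(Y,(S,L,T,N))'
  → '(U,M,(Y,(S,L,T,N)))'
→ '((W,G),(U,M,(Y,(S,L,T,N))))'
Final: ((W,G),(U,M,(Y,(S,L,T,N))));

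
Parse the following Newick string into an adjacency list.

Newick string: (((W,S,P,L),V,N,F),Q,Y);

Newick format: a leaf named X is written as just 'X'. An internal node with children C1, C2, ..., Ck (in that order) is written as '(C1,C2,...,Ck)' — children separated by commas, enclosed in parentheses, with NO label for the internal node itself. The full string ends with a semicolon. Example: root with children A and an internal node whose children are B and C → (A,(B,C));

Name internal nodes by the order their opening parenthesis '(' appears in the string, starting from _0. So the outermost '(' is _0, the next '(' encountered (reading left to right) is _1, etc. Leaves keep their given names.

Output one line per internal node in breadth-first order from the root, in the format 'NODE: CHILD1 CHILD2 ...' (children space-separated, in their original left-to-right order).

Answer: _0: _1 Q Y
_1: _2 V N F
_2: W S P L

Derivation:
Input: (((W,S,P,L),V,N,F),Q,Y);
Scanning left-to-right, naming '(' by encounter order:
  pos 0: '(' -> open internal node _0 (depth 1)
  pos 1: '(' -> open internal node _1 (depth 2)
  pos 2: '(' -> open internal node _2 (depth 3)
  pos 10: ')' -> close internal node _2 (now at depth 2)
  pos 17: ')' -> close internal node _1 (now at depth 1)
  pos 22: ')' -> close internal node _0 (now at depth 0)
Total internal nodes: 3
BFS adjacency from root:
  _0: _1 Q Y
  _1: _2 V N F
  _2: W S P L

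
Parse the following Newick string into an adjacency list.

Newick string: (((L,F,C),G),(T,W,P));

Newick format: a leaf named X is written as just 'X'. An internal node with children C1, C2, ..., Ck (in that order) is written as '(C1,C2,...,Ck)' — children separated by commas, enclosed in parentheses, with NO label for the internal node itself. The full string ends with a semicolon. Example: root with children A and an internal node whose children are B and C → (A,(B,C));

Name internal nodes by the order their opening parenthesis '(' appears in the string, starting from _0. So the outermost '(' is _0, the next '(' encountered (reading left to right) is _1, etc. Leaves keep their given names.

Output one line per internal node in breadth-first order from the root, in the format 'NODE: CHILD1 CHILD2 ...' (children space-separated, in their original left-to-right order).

Input: (((L,F,C),G),(T,W,P));
Scanning left-to-right, naming '(' by encounter order:
  pos 0: '(' -> open internal node _0 (depth 1)
  pos 1: '(' -> open internal node _1 (depth 2)
  pos 2: '(' -> open internal node _2 (depth 3)
  pos 8: ')' -> close internal node _2 (now at depth 2)
  pos 11: ')' -> close internal node _1 (now at depth 1)
  pos 13: '(' -> open internal node _3 (depth 2)
  pos 19: ')' -> close internal node _3 (now at depth 1)
  pos 20: ')' -> close internal node _0 (now at depth 0)
Total internal nodes: 4
BFS adjacency from root:
  _0: _1 _3
  _1: _2 G
  _3: T W P
  _2: L F C

Answer: _0: _1 _3
_1: _2 G
_3: T W P
_2: L F C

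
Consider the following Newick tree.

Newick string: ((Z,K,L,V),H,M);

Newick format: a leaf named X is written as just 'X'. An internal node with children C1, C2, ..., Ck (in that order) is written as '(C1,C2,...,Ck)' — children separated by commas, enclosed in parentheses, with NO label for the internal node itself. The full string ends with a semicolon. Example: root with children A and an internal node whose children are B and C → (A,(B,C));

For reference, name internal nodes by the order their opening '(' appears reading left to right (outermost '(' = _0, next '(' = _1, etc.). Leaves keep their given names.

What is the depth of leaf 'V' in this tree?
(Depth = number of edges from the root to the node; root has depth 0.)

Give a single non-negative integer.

Newick: ((Z,K,L,V),H,M);
Naming internals by '(' encounter order: outermost '(' = _0, next = _1, ...
Query node: V
Path from root: _0 -> _1 -> V
Depth of V: 2 (number of edges from root)

Answer: 2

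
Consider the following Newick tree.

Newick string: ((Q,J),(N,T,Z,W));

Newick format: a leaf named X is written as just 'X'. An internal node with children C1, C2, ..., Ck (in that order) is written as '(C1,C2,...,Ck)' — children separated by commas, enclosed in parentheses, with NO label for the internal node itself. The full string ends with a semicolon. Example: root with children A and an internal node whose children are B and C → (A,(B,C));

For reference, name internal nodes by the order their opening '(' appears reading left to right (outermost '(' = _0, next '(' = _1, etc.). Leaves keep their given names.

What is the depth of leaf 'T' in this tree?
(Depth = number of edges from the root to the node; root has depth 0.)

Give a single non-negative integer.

Newick: ((Q,J),(N,T,Z,W));
Naming internals by '(' encounter order: outermost '(' = _0, next = _1, ...
Query node: T
Path from root: _0 -> _2 -> T
Depth of T: 2 (number of edges from root)

Answer: 2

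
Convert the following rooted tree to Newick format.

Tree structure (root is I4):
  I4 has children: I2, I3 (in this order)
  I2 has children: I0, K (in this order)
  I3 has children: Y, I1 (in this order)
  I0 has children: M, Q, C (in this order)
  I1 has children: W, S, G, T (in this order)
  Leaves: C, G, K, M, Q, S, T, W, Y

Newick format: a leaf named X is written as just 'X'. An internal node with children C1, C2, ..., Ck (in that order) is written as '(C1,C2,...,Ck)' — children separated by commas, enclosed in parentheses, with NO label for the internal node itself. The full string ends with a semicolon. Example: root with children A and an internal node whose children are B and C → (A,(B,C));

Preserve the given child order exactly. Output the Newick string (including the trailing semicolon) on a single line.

internal I4 with children ['I2', 'I3']
  internal I2 with children ['I0', 'K']
    internal I0 with children ['M', 'Q', 'C']
      leaf 'M' → 'M'
      leaf 'Q' → 'Q'
      leaf 'C' → 'C'
    → '(M,Q,C)'
    leaf 'K' → 'K'
  → '((M,Q,C),K)'
  internal I3 with children ['Y', 'I1']
    leaf 'Y' → 'Y'
    internal I1 with children ['W', 'S', 'G', 'T']
      leaf 'W' → 'W'
      leaf 'S' → 'S'
      leaf 'G' → 'G'
      leaf 'T' → 'T'
    → '(W,S,G,T)'
  → '(Y,(W,S,G,T))'
→ '(((M,Q,C),K),(Y,(W,S,G,T)))'
Final: (((M,Q,C),K),(Y,(W,S,G,T)));

Answer: (((M,Q,C),K),(Y,(W,S,G,T)));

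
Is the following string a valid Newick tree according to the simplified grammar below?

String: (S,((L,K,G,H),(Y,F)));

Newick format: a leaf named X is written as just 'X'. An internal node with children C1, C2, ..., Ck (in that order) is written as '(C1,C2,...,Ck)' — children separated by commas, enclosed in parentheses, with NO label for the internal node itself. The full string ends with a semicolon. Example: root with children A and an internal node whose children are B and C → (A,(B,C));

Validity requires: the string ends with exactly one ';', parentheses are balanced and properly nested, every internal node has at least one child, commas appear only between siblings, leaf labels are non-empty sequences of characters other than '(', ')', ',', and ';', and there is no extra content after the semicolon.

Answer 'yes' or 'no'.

Answer: yes

Derivation:
Input: (S,((L,K,G,H),(Y,F)));
Paren balance: 4 '(' vs 4 ')' OK
Ends with single ';': True
Full parse: OK
Valid: True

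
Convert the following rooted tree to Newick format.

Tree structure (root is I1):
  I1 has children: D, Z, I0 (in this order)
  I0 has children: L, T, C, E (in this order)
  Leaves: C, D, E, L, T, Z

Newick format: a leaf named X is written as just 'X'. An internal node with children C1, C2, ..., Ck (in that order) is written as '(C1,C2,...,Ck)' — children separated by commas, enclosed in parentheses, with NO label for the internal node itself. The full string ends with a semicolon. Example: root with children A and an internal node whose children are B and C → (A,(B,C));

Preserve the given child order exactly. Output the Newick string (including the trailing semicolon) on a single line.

internal I1 with children ['D', 'Z', 'I0']
  leaf 'D' → 'D'
  leaf 'Z' → 'Z'
  internal I0 with children ['L', 'T', 'C', 'E']
    leaf 'L' → 'L'
    leaf 'T' → 'T'
    leaf 'C' → 'C'
    leaf 'E' → 'E'
  → '(L,T,C,E)'
→ '(D,Z,(L,T,C,E))'
Final: (D,Z,(L,T,C,E));

Answer: (D,Z,(L,T,C,E));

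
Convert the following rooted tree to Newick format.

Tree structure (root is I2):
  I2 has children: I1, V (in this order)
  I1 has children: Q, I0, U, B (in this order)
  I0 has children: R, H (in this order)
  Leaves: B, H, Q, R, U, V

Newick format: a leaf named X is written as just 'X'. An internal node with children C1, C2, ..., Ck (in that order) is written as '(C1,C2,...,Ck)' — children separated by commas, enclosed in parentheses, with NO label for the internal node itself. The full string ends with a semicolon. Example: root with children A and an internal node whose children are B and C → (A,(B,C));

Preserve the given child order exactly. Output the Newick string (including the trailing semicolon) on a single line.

internal I2 with children ['I1', 'V']
  internal I1 with children ['Q', 'I0', 'U', 'B']
    leaf 'Q' → 'Q'
    internal I0 with children ['R', 'H']
      leaf 'R' → 'R'
      leaf 'H' → 'H'
    → '(R,H)'
    leaf 'U' → 'U'
    leaf 'B' → 'B'
  → '(Q,(R,H),U,B)'
  leaf 'V' → 'V'
→ '((Q,(R,H),U,B),V)'
Final: ((Q,(R,H),U,B),V);

Answer: ((Q,(R,H),U,B),V);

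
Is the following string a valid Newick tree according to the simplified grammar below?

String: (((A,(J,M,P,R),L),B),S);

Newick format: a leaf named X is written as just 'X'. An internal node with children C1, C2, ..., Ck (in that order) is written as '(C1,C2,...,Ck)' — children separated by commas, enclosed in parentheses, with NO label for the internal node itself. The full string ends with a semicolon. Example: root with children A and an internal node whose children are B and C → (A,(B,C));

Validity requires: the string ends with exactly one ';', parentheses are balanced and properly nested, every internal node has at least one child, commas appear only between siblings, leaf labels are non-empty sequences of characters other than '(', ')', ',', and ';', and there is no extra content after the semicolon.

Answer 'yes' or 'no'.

Input: (((A,(J,M,P,R),L),B),S);
Paren balance: 4 '(' vs 4 ')' OK
Ends with single ';': True
Full parse: OK
Valid: True

Answer: yes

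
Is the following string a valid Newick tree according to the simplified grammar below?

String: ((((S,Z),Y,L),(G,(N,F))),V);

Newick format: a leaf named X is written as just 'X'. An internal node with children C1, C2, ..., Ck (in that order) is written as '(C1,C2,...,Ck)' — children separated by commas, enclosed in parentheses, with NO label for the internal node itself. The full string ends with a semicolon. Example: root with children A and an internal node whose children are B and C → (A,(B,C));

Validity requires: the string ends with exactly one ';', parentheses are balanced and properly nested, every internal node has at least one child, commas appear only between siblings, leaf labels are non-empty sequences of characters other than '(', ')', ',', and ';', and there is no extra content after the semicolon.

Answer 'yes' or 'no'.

Input: ((((S,Z),Y,L),(G,(N,F))),V);
Paren balance: 6 '(' vs 6 ')' OK
Ends with single ';': True
Full parse: OK
Valid: True

Answer: yes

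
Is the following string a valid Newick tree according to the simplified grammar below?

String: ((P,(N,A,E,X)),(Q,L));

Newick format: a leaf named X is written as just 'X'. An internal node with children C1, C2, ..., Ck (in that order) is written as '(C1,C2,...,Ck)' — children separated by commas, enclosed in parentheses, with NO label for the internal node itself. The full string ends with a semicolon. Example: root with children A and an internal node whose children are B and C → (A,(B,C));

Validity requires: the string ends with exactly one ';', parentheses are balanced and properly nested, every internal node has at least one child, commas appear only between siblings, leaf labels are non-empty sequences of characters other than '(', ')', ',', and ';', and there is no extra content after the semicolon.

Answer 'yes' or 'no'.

Answer: yes

Derivation:
Input: ((P,(N,A,E,X)),(Q,L));
Paren balance: 4 '(' vs 4 ')' OK
Ends with single ';': True
Full parse: OK
Valid: True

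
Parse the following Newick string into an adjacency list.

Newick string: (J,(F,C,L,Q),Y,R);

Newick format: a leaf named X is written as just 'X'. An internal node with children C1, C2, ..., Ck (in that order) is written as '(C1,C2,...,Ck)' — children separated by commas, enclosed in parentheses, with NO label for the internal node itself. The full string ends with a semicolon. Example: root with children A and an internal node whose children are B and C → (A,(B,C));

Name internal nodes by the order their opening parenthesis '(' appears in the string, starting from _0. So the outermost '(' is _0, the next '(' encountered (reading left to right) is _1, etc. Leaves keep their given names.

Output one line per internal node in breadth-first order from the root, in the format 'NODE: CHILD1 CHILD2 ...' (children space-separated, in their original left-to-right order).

Answer: _0: J _1 Y R
_1: F C L Q

Derivation:
Input: (J,(F,C,L,Q),Y,R);
Scanning left-to-right, naming '(' by encounter order:
  pos 0: '(' -> open internal node _0 (depth 1)
  pos 3: '(' -> open internal node _1 (depth 2)
  pos 11: ')' -> close internal node _1 (now at depth 1)
  pos 16: ')' -> close internal node _0 (now at depth 0)
Total internal nodes: 2
BFS adjacency from root:
  _0: J _1 Y R
  _1: F C L Q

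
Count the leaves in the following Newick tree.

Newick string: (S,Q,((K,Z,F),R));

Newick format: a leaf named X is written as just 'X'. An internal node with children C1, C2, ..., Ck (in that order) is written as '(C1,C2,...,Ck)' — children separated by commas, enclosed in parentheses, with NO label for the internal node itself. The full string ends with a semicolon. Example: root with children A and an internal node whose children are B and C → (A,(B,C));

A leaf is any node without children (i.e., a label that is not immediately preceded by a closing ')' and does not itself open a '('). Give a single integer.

Newick: (S,Q,((K,Z,F),R));
Scan left-to-right; a leaf is any maximal label run not followed by '(':
  pos 1: leaf 'S' → count = 1
  pos 3: leaf 'Q' → count = 2
  pos 7: leaf 'K' → count = 3
  pos 9: leaf 'Z' → count = 4
  pos 11: leaf 'F' → count = 5
  pos 14: leaf 'R' → count = 6
Total leaves: 6

Answer: 6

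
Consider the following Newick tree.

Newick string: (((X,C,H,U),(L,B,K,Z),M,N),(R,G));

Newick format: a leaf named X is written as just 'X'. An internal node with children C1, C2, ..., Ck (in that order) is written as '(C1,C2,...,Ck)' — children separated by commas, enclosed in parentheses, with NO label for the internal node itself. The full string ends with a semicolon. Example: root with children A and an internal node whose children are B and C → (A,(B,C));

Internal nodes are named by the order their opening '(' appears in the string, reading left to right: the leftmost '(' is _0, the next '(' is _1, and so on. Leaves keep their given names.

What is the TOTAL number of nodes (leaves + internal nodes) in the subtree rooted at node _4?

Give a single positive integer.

Newick: (((X,C,H,U),(L,B,K,Z),M,N),(R,G));
Locate _4: it is the '(' at position 27 (the 5th '(' reading left to right).
Query: subtree rooted at _4
_4: subtree_size = 1 + 2
  R: subtree_size = 1 + 0
  G: subtree_size = 1 + 0
Total subtree size of _4: 3

Answer: 3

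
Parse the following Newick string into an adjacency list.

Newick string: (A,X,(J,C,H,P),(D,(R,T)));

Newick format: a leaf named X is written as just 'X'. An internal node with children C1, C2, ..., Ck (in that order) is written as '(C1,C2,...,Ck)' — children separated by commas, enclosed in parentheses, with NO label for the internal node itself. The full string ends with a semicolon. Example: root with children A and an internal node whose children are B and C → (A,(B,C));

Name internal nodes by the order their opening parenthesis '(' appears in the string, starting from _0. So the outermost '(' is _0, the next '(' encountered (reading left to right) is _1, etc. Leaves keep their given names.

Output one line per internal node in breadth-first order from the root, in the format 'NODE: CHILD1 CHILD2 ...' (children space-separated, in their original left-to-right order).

Input: (A,X,(J,C,H,P),(D,(R,T)));
Scanning left-to-right, naming '(' by encounter order:
  pos 0: '(' -> open internal node _0 (depth 1)
  pos 5: '(' -> open internal node _1 (depth 2)
  pos 13: ')' -> close internal node _1 (now at depth 1)
  pos 15: '(' -> open internal node _2 (depth 2)
  pos 18: '(' -> open internal node _3 (depth 3)
  pos 22: ')' -> close internal node _3 (now at depth 2)
  pos 23: ')' -> close internal node _2 (now at depth 1)
  pos 24: ')' -> close internal node _0 (now at depth 0)
Total internal nodes: 4
BFS adjacency from root:
  _0: A X _1 _2
  _1: J C H P
  _2: D _3
  _3: R T

Answer: _0: A X _1 _2
_1: J C H P
_2: D _3
_3: R T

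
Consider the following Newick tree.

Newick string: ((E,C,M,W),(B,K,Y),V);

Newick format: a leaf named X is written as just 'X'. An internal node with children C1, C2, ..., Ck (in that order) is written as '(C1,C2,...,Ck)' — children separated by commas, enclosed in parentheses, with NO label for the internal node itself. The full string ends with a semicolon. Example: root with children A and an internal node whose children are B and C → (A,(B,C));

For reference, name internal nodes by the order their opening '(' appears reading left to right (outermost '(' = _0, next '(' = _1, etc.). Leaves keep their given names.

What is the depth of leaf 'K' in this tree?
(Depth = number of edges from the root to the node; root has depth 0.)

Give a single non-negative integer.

Answer: 2

Derivation:
Newick: ((E,C,M,W),(B,K,Y),V);
Naming internals by '(' encounter order: outermost '(' = _0, next = _1, ...
Query node: K
Path from root: _0 -> _2 -> K
Depth of K: 2 (number of edges from root)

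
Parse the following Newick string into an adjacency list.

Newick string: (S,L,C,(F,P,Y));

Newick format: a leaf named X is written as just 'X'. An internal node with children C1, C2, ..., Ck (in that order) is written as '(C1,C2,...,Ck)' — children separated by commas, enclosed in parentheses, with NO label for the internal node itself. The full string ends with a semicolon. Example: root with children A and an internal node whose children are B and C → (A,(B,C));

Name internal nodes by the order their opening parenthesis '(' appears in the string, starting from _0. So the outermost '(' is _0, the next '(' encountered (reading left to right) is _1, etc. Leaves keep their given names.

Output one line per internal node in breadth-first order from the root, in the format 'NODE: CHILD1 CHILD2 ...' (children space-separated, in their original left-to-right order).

Input: (S,L,C,(F,P,Y));
Scanning left-to-right, naming '(' by encounter order:
  pos 0: '(' -> open internal node _0 (depth 1)
  pos 7: '(' -> open internal node _1 (depth 2)
  pos 13: ')' -> close internal node _1 (now at depth 1)
  pos 14: ')' -> close internal node _0 (now at depth 0)
Total internal nodes: 2
BFS adjacency from root:
  _0: S L C _1
  _1: F P Y

Answer: _0: S L C _1
_1: F P Y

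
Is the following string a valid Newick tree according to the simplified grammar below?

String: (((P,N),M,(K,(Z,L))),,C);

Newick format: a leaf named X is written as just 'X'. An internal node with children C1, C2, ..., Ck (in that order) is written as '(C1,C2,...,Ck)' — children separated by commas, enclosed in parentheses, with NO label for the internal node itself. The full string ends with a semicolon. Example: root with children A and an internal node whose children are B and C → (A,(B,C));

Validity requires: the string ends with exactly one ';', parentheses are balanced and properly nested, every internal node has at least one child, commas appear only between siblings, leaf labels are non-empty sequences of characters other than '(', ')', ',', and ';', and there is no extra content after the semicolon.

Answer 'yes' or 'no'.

Input: (((P,N),M,(K,(Z,L))),,C);
Paren balance: 5 '(' vs 5 ')' OK
Ends with single ';': True
Full parse: FAILS (empty leaf label at pos 21)
Valid: False

Answer: no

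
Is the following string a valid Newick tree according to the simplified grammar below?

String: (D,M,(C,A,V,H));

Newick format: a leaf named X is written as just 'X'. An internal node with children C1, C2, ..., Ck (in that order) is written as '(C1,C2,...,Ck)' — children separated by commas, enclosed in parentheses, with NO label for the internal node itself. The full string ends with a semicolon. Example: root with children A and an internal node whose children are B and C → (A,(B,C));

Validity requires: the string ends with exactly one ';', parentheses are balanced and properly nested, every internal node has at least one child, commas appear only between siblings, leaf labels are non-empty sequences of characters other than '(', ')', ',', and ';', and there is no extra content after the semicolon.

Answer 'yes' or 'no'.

Answer: yes

Derivation:
Input: (D,M,(C,A,V,H));
Paren balance: 2 '(' vs 2 ')' OK
Ends with single ';': True
Full parse: OK
Valid: True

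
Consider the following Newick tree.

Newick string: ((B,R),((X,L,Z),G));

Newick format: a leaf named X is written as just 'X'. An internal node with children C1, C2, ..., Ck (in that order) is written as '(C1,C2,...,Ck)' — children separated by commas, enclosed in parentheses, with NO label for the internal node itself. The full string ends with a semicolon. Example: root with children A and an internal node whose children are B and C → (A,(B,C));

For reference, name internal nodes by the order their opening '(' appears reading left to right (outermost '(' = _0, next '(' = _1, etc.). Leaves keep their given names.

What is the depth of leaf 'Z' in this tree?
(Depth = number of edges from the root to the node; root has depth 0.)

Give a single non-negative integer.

Newick: ((B,R),((X,L,Z),G));
Naming internals by '(' encounter order: outermost '(' = _0, next = _1, ...
Query node: Z
Path from root: _0 -> _2 -> _3 -> Z
Depth of Z: 3 (number of edges from root)

Answer: 3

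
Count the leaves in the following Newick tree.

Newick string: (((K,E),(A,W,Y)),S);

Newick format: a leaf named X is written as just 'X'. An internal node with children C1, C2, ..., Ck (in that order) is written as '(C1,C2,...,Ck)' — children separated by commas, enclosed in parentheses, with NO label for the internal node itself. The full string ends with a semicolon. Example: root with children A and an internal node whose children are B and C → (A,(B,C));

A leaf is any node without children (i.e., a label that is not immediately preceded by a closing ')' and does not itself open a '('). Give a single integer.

Newick: (((K,E),(A,W,Y)),S);
Scan left-to-right; a leaf is any maximal label run not followed by '(':
  pos 3: leaf 'K' → count = 1
  pos 5: leaf 'E' → count = 2
  pos 9: leaf 'A' → count = 3
  pos 11: leaf 'W' → count = 4
  pos 13: leaf 'Y' → count = 5
  pos 17: leaf 'S' → count = 6
Total leaves: 6

Answer: 6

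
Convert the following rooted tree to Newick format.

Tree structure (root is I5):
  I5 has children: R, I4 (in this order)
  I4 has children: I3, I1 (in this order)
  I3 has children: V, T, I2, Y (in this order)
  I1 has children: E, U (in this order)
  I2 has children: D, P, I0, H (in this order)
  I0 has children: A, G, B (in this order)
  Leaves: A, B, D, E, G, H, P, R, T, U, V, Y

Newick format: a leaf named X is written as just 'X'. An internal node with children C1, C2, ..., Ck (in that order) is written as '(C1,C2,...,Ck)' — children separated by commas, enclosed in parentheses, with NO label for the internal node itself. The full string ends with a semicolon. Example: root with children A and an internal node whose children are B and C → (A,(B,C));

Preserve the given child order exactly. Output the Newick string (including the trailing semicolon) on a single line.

Answer: (R,((V,T,(D,P,(A,G,B),H),Y),(E,U)));

Derivation:
internal I5 with children ['R', 'I4']
  leaf 'R' → 'R'
  internal I4 with children ['I3', 'I1']
    internal I3 with children ['V', 'T', 'I2', 'Y']
      leaf 'V' → 'V'
      leaf 'T' → 'T'
      internal I2 with children ['D', 'P', 'I0', 'H']
        leaf 'D' → 'D'
        leaf 'P' → 'P'
        internal I0 with children ['A', 'G', 'B']
          leaf 'A' → 'A'
          leaf 'G' → 'G'
          leaf 'B' → 'B'
        → '(A,G,B)'
        leaf 'H' → 'H'
      → '(D,P,(A,G,B),H)'
      leaf 'Y' → 'Y'
    → '(V,T,(D,P,(A,G,B),H),Y)'
    internal I1 with children ['E', 'U']
      leaf 'E' → 'E'
      leaf 'U' → 'U'
    → '(E,U)'
  → '((V,T,(D,P,(A,G,B),H),Y),(E,U))'
→ '(R,((V,T,(D,P,(A,G,B),H),Y),(E,U)))'
Final: (R,((V,T,(D,P,(A,G,B),H),Y),(E,U)));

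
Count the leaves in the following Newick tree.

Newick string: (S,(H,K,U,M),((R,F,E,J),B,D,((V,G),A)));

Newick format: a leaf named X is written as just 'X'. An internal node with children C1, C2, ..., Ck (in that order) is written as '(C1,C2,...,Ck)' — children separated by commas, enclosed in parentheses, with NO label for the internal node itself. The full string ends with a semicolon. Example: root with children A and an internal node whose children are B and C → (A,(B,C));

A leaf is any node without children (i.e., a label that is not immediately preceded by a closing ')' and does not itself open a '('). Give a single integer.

Answer: 14

Derivation:
Newick: (S,(H,K,U,M),((R,F,E,J),B,D,((V,G),A)));
Scan left-to-right; a leaf is any maximal label run not followed by '(':
  pos 1: leaf 'S' → count = 1
  pos 4: leaf 'H' → count = 2
  pos 6: leaf 'K' → count = 3
  pos 8: leaf 'U' → count = 4
  pos 10: leaf 'M' → count = 5
  pos 15: leaf 'R' → count = 6
  pos 17: leaf 'F' → count = 7
  pos 19: leaf 'E' → count = 8
  pos 21: leaf 'J' → count = 9
  pos 24: leaf 'B' → count = 10
  pos 26: leaf 'D' → count = 11
  pos 30: leaf 'V' → count = 12
  pos 32: leaf 'G' → count = 13
  pos 35: leaf 'A' → count = 14
Total leaves: 14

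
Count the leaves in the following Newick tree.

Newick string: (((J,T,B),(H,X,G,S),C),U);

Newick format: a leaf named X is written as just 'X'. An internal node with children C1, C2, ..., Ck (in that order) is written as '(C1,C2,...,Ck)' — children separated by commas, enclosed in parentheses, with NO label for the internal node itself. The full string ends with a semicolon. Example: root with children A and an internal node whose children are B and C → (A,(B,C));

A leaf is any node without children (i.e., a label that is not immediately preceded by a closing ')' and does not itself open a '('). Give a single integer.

Newick: (((J,T,B),(H,X,G,S),C),U);
Scan left-to-right; a leaf is any maximal label run not followed by '(':
  pos 3: leaf 'J' → count = 1
  pos 5: leaf 'T' → count = 2
  pos 7: leaf 'B' → count = 3
  pos 11: leaf 'H' → count = 4
  pos 13: leaf 'X' → count = 5
  pos 15: leaf 'G' → count = 6
  pos 17: leaf 'S' → count = 7
  pos 20: leaf 'C' → count = 8
  pos 23: leaf 'U' → count = 9
Total leaves: 9

Answer: 9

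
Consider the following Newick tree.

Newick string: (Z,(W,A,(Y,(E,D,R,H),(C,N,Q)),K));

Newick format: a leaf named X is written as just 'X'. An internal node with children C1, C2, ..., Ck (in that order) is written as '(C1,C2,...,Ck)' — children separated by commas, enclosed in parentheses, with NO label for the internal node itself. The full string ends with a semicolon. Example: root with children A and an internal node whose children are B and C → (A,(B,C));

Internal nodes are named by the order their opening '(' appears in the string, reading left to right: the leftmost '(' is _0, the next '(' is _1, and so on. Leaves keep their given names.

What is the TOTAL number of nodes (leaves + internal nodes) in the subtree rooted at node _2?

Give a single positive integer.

Newick: (Z,(W,A,(Y,(E,D,R,H),(C,N,Q)),K));
Locate _2: it is the '(' at position 8 (the 3rd '(' reading left to right).
Query: subtree rooted at _2
_2: subtree_size = 1 + 10
  Y: subtree_size = 1 + 0
  _3: subtree_size = 1 + 4
    E: subtree_size = 1 + 0
    D: subtree_size = 1 + 0
    R: subtree_size = 1 + 0
    H: subtree_size = 1 + 0
  _4: subtree_size = 1 + 3
    C: subtree_size = 1 + 0
    N: subtree_size = 1 + 0
    Q: subtree_size = 1 + 0
Total subtree size of _2: 11

Answer: 11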